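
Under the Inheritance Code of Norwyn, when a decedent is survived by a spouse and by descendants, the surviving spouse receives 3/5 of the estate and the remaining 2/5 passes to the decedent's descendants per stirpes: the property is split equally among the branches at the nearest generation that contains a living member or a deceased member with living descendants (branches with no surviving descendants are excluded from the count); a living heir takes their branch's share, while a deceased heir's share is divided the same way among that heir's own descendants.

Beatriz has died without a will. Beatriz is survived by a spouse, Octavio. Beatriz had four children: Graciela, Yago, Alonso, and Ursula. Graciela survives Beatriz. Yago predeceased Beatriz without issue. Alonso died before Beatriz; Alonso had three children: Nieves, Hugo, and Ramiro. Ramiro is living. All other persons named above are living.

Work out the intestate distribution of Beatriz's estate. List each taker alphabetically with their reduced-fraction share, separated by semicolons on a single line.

Octavio, as surviving spouse, takes 3/5.
The remaining 2/5 passes to Beatriz's descendants per stirpes.
Yago left no surviving issue, so that branch lapses and is disregarded.
The 2/5 is divided into 3 equal shares of 2/15 among Graciela, Alonso, Ursula.
Graciela is living and takes 2/15.
Alonso predeceased; the 2/15 allotted to Alonso's branch passes to Alonso's issue by representation.
The 2/15 is divided into 3 equal shares of 2/45 among Nieves, Hugo, Ramiro.
Nieves is living and takes 2/45.
Hugo is living and takes 2/45.
Ramiro is living and takes 2/45.
Ursula is living and takes 2/15.

Graciela 2/15; Hugo 2/45; Nieves 2/45; Octavio 3/5; Ramiro 2/45; Ursula 2/15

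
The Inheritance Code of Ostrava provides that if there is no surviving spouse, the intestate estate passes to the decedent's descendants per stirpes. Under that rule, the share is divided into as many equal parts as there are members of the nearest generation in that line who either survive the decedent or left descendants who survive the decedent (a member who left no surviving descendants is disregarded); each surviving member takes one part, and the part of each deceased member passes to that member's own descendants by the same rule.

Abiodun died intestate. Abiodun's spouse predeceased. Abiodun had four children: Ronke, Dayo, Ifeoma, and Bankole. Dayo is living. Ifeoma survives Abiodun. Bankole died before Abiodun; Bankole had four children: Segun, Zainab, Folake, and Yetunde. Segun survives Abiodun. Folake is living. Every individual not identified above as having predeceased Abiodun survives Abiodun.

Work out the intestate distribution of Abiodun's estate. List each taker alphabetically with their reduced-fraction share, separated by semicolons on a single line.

Dayo 1/4; Folake 1/16; Ifeoma 1/4; Ronke 1/4; Segun 1/16; Yetunde 1/16; Zainab 1/16

There is no surviving spouse, so the entire estate passes to Abiodun's descendants per stirpes.
The estate is divided into 4 equal shares of 1/4 among Ronke, Dayo, Ifeoma, Bankole.
Ronke is living and takes 1/4.
Dayo is living and takes 1/4.
Ifeoma is living and takes 1/4.
Bankole predeceased; the 1/4 allotted to Bankole's branch passes to Bankole's issue by representation.
The 1/4 is divided into 4 equal shares of 1/16 among Segun, Zainab, Folake, Yetunde.
Segun is living and takes 1/16.
Zainab is living and takes 1/16.
Folake is living and takes 1/16.
Yetunde is living and takes 1/16.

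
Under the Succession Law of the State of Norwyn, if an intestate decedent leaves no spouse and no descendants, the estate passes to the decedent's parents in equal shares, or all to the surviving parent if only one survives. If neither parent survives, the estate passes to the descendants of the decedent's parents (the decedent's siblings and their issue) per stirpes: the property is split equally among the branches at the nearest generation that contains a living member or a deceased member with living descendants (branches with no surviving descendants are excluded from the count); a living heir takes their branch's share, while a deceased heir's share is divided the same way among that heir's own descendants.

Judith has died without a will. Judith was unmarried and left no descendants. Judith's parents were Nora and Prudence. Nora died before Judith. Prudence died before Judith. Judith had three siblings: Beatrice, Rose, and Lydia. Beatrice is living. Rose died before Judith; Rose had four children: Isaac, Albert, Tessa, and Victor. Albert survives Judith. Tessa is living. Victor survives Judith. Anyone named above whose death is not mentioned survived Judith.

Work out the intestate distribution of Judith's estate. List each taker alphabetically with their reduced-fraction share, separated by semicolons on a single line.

Albert 1/12; Beatrice 1/3; Isaac 1/12; Lydia 1/3; Tessa 1/12; Victor 1/12

Neither parent survives and there are no descendants, so the estate passes to Judith's siblings and their issue per stirpes.
The estate is divided into 3 equal shares of 1/3 among Beatrice, Rose, Lydia.
Beatrice is living and takes 1/3.
Rose predeceased; the 1/3 allotted to Rose's branch passes to Rose's issue by representation.
The 1/3 is divided into 4 equal shares of 1/12 among Isaac, Albert, Tessa, Victor.
Isaac is living and takes 1/12.
Albert is living and takes 1/12.
Tessa is living and takes 1/12.
Victor is living and takes 1/12.
Lydia is living and takes 1/3.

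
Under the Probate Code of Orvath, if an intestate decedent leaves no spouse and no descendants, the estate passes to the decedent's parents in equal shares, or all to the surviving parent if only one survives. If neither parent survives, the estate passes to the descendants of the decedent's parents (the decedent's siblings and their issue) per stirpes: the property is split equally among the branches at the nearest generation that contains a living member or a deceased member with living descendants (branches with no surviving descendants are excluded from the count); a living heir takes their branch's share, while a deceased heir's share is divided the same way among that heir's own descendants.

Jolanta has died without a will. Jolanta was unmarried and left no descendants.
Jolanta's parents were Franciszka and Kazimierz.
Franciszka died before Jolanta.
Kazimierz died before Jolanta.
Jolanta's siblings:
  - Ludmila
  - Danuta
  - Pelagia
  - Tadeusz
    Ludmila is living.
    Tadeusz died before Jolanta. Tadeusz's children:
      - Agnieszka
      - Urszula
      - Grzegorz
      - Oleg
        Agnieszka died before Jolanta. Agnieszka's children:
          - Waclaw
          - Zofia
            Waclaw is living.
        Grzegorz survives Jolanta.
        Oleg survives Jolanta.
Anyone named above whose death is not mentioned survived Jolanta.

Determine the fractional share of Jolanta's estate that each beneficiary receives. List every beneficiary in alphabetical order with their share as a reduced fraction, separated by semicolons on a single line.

Danuta 1/4; Grzegorz 1/16; Ludmila 1/4; Oleg 1/16; Pelagia 1/4; Urszula 1/16; Waclaw 1/32; Zofia 1/32

Neither parent survives and there are no descendants, so the estate passes to Jolanta's siblings and their issue per stirpes.
The estate is divided into 4 equal shares of 1/4 among Ludmila, Danuta, Pelagia, Tadeusz.
Ludmila is living and takes 1/4.
Danuta is living and takes 1/4.
Pelagia is living and takes 1/4.
Tadeusz predeceased; the 1/4 allotted to Tadeusz's branch passes to Tadeusz's issue by representation.
The 1/4 is divided into 4 equal shares of 1/16 among Agnieszka, Urszula, Grzegorz, Oleg.
Agnieszka predeceased; the 1/16 allotted to Agnieszka's branch passes to Agnieszka's issue by representation.
The 1/16 is divided into 2 equal shares of 1/32 among Waclaw, Zofia.
Waclaw is living and takes 1/32.
Zofia is living and takes 1/32.
Urszula is living and takes 1/16.
Grzegorz is living and takes 1/16.
Oleg is living and takes 1/16.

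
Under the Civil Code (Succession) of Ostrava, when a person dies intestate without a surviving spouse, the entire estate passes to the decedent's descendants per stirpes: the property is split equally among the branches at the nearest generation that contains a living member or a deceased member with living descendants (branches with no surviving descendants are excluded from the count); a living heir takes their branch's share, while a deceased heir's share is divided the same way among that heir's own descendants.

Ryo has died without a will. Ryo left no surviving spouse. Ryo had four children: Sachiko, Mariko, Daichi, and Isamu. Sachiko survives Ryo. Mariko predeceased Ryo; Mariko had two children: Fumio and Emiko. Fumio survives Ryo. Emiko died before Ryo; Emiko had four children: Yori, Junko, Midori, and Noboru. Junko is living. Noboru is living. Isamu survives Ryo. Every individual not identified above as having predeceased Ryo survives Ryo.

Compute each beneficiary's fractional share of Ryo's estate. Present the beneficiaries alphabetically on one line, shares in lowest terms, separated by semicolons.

Daichi 1/4; Fumio 1/8; Isamu 1/4; Junko 1/32; Midori 1/32; Noboru 1/32; Sachiko 1/4; Yori 1/32

There is no surviving spouse, so the entire estate passes to Ryo's descendants per stirpes.
The estate is divided into 4 equal shares of 1/4 among Sachiko, Mariko, Daichi, Isamu.
Sachiko is living and takes 1/4.
Mariko predeceased; the 1/4 allotted to Mariko's branch passes to Mariko's issue by representation.
The 1/4 is divided into 2 equal shares of 1/8 among Fumio, Emiko.
Fumio is living and takes 1/8.
Emiko predeceased; the 1/8 allotted to Emiko's branch passes to Emiko's issue by representation.
The 1/8 is divided into 4 equal shares of 1/32 among Yori, Junko, Midori, Noboru.
Yori is living and takes 1/32.
Junko is living and takes 1/32.
Midori is living and takes 1/32.
Noboru is living and takes 1/32.
Daichi is living and takes 1/4.
Isamu is living and takes 1/4.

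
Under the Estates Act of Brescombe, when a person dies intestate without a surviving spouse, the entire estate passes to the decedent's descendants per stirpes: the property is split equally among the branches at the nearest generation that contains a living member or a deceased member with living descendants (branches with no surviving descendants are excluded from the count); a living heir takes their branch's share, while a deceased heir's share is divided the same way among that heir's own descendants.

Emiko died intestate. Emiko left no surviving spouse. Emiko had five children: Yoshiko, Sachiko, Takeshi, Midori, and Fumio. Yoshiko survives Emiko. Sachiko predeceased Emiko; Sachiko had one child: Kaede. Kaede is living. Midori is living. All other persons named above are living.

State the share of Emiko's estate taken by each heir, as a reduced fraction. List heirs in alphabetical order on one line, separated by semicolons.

Fumio 1/5; Kaede 1/5; Midori 1/5; Takeshi 1/5; Yoshiko 1/5

There is no surviving spouse, so the entire estate passes to Emiko's descendants per stirpes.
The estate is divided into 5 equal shares of 1/5 among Yoshiko, Sachiko, Takeshi, Midori, Fumio.
Yoshiko is living and takes 1/5.
Sachiko predeceased; the 1/5 allotted to Sachiko's branch passes to Sachiko's issue by representation.
Kaede is the sole taker at this level and receives the full 1/5.
Takeshi is living and takes 1/5.
Midori is living and takes 1/5.
Fumio is living and takes 1/5.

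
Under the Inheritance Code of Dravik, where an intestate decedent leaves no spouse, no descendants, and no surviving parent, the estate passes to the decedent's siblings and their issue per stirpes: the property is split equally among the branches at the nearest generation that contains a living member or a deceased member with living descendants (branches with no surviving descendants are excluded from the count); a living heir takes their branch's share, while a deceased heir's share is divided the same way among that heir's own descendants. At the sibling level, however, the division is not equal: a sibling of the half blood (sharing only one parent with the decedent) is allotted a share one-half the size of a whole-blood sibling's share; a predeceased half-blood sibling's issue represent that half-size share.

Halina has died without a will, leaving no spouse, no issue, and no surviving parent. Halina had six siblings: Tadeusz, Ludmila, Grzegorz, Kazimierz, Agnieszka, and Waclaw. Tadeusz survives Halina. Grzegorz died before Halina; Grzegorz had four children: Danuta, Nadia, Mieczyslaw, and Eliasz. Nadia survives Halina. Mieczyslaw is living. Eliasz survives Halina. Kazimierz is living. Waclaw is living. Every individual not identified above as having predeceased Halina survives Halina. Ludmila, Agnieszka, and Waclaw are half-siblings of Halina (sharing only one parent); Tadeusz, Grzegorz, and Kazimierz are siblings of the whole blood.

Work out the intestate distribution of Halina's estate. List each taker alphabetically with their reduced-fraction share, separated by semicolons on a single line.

Agnieszka 1/9; Danuta 1/18; Eliasz 1/18; Kazimierz 2/9; Ludmila 1/9; Mieczyslaw 1/18; Nadia 1/18; Tadeusz 2/9; Waclaw 1/9

No spouse, descendants, or parent survives, so the estate passes to Halina's siblings per stirpes.
Half-blood siblings count for one-half the weight of whole-blood siblings at the initial division.
Dividing 1 in proportion to weights (total weight 9/2): Tadeusz (weight 1) → 2/9; Ludmila (weight 1/2) → 1/9; Grzegorz (weight 1) → 2/9; Kazimierz (weight 1) → 2/9; Agnieszka (weight 1/2) → 1/9; Waclaw (weight 1/2) → 1/9.
Tadeusz is living and takes 2/9.
Ludmila is living and takes 1/9.
Grzegorz predeceased; the 2/9 allotted to Grzegorz's branch passes to Grzegorz's issue by representation.
The 2/9 is divided into 4 equal shares of 1/18 among Danuta, Nadia, Mieczyslaw, Eliasz.
Danuta is living and takes 1/18.
Nadia is living and takes 1/18.
Mieczyslaw is living and takes 1/18.
Eliasz is living and takes 1/18.
Kazimierz is living and takes 2/9.
Agnieszka is living and takes 1/9.
Waclaw is living and takes 1/9.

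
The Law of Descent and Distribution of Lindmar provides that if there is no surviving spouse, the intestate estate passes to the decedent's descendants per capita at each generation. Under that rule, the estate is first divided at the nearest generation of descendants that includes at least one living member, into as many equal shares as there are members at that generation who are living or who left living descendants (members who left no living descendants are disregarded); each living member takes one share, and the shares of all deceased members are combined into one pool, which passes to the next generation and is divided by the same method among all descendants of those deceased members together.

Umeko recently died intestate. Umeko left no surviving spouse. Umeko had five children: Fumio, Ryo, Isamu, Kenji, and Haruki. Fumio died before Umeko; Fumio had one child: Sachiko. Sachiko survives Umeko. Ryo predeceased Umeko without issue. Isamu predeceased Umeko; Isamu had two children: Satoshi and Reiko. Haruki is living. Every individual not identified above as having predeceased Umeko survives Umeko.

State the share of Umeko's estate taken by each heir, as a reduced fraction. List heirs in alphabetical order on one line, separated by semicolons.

Haruki 1/4; Kenji 1/4; Reiko 1/6; Sachiko 1/6; Satoshi 1/6

There is no surviving spouse, so the entire estate passes to Umeko's descendants per capita at each generation.
At generation 1 (Fumio, Isamu, Kenji, Haruki) there are 4 shares of (1)/4 = 1/4 each.
Living: Kenji and Haruki — each takes 1/4.
Deceased: Fumio and Isamu. Their combined 1/2 is pooled and carried to generation 2.
At generation 2 (Sachiko, Satoshi, Reiko) there are 3 shares of (1/2)/3 = 1/6 each.
Living: Sachiko, Satoshi, and Reiko — each takes 1/6.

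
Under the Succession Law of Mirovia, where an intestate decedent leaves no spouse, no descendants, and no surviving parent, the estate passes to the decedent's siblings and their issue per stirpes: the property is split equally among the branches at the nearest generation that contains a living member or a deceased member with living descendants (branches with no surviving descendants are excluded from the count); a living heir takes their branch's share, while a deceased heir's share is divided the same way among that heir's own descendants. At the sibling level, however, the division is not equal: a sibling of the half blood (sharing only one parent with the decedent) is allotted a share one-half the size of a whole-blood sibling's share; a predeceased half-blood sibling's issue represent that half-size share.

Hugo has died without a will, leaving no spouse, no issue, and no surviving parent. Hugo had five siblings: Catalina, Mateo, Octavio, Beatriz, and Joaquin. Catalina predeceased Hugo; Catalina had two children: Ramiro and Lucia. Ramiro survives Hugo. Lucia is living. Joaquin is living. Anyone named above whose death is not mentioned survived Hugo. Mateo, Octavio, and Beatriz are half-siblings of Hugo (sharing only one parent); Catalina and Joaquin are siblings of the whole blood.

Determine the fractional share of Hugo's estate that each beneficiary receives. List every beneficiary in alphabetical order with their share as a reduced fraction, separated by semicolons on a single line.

No spouse, descendants, or parent survives, so the estate passes to Hugo's siblings per stirpes.
Half-blood siblings count for one-half the weight of whole-blood siblings at the initial division.
Dividing 1 in proportion to weights (total weight 7/2): Catalina (weight 1) → 2/7; Mateo (weight 1/2) → 1/7; Octavio (weight 1/2) → 1/7; Beatriz (weight 1/2) → 1/7; Joaquin (weight 1) → 2/7.
Catalina predeceased; the 2/7 allotted to Catalina's branch passes to Catalina's issue by representation.
The 2/7 is divided into 2 equal shares of 1/7 among Ramiro, Lucia.
Ramiro is living and takes 1/7.
Lucia is living and takes 1/7.
Mateo is living and takes 1/7.
Octavio is living and takes 1/7.
Beatriz is living and takes 1/7.
Joaquin is living and takes 2/7.

Beatriz 1/7; Joaquin 2/7; Lucia 1/7; Mateo 1/7; Octavio 1/7; Ramiro 1/7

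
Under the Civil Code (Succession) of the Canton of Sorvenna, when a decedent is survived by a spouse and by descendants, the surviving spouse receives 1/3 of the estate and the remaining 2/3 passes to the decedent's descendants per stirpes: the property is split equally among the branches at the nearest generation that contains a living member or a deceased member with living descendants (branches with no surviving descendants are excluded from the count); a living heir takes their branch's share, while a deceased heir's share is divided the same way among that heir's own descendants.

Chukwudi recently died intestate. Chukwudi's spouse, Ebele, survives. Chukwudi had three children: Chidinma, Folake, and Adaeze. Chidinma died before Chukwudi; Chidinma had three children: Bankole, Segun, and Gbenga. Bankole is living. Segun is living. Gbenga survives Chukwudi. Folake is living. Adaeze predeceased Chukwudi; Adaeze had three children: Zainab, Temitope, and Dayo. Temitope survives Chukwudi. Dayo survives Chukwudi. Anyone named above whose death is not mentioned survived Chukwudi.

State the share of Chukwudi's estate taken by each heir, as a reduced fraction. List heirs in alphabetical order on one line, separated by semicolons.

Bankole 2/27; Dayo 2/27; Ebele 1/3; Folake 2/9; Gbenga 2/27; Segun 2/27; Temitope 2/27; Zainab 2/27

Ebele, as surviving spouse, takes 1/3.
The remaining 2/3 passes to Chukwudi's descendants per stirpes.
The 2/3 is divided into 3 equal shares of 2/9 among Chidinma, Folake, Adaeze.
Chidinma predeceased; the 2/9 allotted to Chidinma's branch passes to Chidinma's issue by representation.
The 2/9 is divided into 3 equal shares of 2/27 among Bankole, Segun, Gbenga.
Bankole is living and takes 2/27.
Segun is living and takes 2/27.
Gbenga is living and takes 2/27.
Folake is living and takes 2/9.
Adaeze predeceased; the 2/9 allotted to Adaeze's branch passes to Adaeze's issue by representation.
The 2/9 is divided into 3 equal shares of 2/27 among Zainab, Temitope, Dayo.
Zainab is living and takes 2/27.
Temitope is living and takes 2/27.
Dayo is living and takes 2/27.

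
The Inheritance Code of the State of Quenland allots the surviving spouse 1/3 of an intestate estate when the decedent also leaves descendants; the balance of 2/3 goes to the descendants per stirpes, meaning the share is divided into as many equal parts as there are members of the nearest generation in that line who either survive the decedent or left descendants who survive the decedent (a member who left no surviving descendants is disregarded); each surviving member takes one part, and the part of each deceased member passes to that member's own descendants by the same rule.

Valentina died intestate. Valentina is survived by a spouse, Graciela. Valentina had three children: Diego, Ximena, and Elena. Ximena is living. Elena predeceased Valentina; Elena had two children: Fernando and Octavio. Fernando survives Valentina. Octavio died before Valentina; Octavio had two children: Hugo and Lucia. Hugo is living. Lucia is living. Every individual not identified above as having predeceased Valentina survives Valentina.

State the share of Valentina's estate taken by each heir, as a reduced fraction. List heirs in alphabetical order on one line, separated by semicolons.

Graciela, as surviving spouse, takes 1/3.
The remaining 2/3 passes to Valentina's descendants per stirpes.
The 2/3 is divided into 3 equal shares of 2/9 among Diego, Ximena, Elena.
Diego is living and takes 2/9.
Ximena is living and takes 2/9.
Elena predeceased; the 2/9 allotted to Elena's branch passes to Elena's issue by representation.
The 2/9 is divided into 2 equal shares of 1/9 among Fernando, Octavio.
Fernando is living and takes 1/9.
Octavio predeceased; the 1/9 allotted to Octavio's branch passes to Octavio's issue by representation.
The 1/9 is divided into 2 equal shares of 1/18 among Hugo, Lucia.
Hugo is living and takes 1/18.
Lucia is living and takes 1/18.

Diego 2/9; Fernando 1/9; Graciela 1/3; Hugo 1/18; Lucia 1/18; Ximena 2/9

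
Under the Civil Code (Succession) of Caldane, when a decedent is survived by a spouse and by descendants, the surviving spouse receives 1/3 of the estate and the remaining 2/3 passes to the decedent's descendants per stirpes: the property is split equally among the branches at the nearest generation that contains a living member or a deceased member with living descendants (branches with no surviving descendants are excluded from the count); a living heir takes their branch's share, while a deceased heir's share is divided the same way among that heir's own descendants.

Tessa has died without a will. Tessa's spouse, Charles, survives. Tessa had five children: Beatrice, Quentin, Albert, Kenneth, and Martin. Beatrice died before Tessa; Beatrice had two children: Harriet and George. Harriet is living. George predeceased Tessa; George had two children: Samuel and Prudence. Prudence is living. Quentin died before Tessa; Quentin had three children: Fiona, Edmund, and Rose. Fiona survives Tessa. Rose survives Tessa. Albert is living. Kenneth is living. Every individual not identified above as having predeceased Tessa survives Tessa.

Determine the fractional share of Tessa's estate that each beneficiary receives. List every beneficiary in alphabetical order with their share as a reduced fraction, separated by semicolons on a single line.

Charles, as surviving spouse, takes 1/3.
The remaining 2/3 passes to Tessa's descendants per stirpes.
The 2/3 is divided into 5 equal shares of 2/15 among Beatrice, Quentin, Albert, Kenneth, Martin.
Beatrice predeceased; the 2/15 allotted to Beatrice's branch passes to Beatrice's issue by representation.
The 2/15 is divided into 2 equal shares of 1/15 among Harriet, George.
Harriet is living and takes 1/15.
George predeceased; the 1/15 allotted to George's branch passes to George's issue by representation.
The 1/15 is divided into 2 equal shares of 1/30 among Samuel, Prudence.
Samuel is living and takes 1/30.
Prudence is living and takes 1/30.
Quentin predeceased; the 2/15 allotted to Quentin's branch passes to Quentin's issue by representation.
The 2/15 is divided into 3 equal shares of 2/45 among Fiona, Edmund, Rose.
Fiona is living and takes 2/45.
Edmund is living and takes 2/45.
Rose is living and takes 2/45.
Albert is living and takes 2/15.
Kenneth is living and takes 2/15.
Martin is living and takes 2/15.

Albert 2/15; Charles 1/3; Edmund 2/45; Fiona 2/45; Harriet 1/15; Kenneth 2/15; Martin 2/15; Prudence 1/30; Rose 2/45; Samuel 1/30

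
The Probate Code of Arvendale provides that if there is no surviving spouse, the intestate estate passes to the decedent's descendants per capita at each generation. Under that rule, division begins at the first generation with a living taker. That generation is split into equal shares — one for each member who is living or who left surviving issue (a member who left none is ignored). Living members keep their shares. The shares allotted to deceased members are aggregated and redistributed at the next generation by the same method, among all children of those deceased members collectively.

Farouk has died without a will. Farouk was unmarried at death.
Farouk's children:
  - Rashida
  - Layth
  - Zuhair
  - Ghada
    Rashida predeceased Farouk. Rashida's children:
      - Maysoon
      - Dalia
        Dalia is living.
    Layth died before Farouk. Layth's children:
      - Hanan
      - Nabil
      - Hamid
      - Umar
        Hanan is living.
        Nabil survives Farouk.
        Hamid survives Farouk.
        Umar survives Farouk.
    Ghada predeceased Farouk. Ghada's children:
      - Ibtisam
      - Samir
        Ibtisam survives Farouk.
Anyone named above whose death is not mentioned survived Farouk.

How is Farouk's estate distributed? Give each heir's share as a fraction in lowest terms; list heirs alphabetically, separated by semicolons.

Dalia 3/32; Hamid 3/32; Hanan 3/32; Ibtisam 3/32; Maysoon 3/32; Nabil 3/32; Samir 3/32; Umar 3/32; Zuhair 1/4

There is no surviving spouse, so the entire estate passes to Farouk's descendants per capita at each generation.
At generation 1 (Rashida, Layth, Zuhair, Ghada) there are 4 shares of (1)/4 = 1/4 each.
Living: Zuhair — each takes 1/4.
Deceased: Rashida, Layth, and Ghada. Their combined 3/4 is pooled and carried to generation 2.
At generation 2 (Maysoon, Dalia, Hanan, Nabil, Hamid, Umar, Ibtisam, Samir) there are 8 shares of (3/4)/8 = 3/32 each.
Living: Maysoon, Dalia, Hanan, Nabil, Hamid, Umar, Ibtisam, and Samir — each takes 3/32.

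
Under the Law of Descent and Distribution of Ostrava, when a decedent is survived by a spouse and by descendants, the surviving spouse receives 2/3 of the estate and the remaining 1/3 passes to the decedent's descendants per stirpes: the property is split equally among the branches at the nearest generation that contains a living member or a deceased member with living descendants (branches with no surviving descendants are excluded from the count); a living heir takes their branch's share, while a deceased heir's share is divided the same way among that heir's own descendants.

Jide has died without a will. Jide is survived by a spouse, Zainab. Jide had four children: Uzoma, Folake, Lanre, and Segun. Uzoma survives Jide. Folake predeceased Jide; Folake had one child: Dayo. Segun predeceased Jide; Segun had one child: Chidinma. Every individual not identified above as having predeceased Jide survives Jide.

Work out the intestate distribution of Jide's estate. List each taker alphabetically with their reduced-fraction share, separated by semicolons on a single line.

Chidinma 1/12; Dayo 1/12; Lanre 1/12; Uzoma 1/12; Zainab 2/3

Zainab, as surviving spouse, takes 2/3.
The remaining 1/3 passes to Jide's descendants per stirpes.
The 1/3 is divided into 4 equal shares of 1/12 among Uzoma, Folake, Lanre, Segun.
Uzoma is living and takes 1/12.
Folake predeceased; the 1/12 allotted to Folake's branch passes to Folake's issue by representation.
Dayo is the sole taker at this level and receives the full 1/12.
Lanre is living and takes 1/12.
Segun predeceased; the 1/12 allotted to Segun's branch passes to Segun's issue by representation.
Chidinma is the sole taker at this level and receives the full 1/12.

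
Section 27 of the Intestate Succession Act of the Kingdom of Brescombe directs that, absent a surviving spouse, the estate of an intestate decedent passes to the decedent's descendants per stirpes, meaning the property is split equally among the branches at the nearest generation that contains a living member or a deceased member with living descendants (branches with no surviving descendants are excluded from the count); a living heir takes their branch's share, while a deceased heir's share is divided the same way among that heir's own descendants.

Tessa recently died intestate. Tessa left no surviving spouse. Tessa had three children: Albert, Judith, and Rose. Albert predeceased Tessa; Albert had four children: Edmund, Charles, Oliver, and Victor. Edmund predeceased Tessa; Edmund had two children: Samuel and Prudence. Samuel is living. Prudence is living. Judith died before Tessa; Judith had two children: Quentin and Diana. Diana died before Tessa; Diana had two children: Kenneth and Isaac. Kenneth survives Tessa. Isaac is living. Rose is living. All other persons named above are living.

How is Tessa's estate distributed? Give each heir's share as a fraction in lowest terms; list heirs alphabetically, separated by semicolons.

Charles 1/12; Isaac 1/12; Kenneth 1/12; Oliver 1/12; Prudence 1/24; Quentin 1/6; Rose 1/3; Samuel 1/24; Victor 1/12

There is no surviving spouse, so the entire estate passes to Tessa's descendants per stirpes.
The estate is divided into 3 equal shares of 1/3 among Albert, Judith, Rose.
Albert predeceased; the 1/3 allotted to Albert's branch passes to Albert's issue by representation.
The 1/3 is divided into 4 equal shares of 1/12 among Edmund, Charles, Oliver, Victor.
Edmund predeceased; the 1/12 allotted to Edmund's branch passes to Edmund's issue by representation.
The 1/12 is divided into 2 equal shares of 1/24 among Samuel, Prudence.
Samuel is living and takes 1/24.
Prudence is living and takes 1/24.
Charles is living and takes 1/12.
Oliver is living and takes 1/12.
Victor is living and takes 1/12.
Judith predeceased; the 1/3 allotted to Judith's branch passes to Judith's issue by representation.
The 1/3 is divided into 2 equal shares of 1/6 among Quentin, Diana.
Quentin is living and takes 1/6.
Diana predeceased; the 1/6 allotted to Diana's branch passes to Diana's issue by representation.
The 1/6 is divided into 2 equal shares of 1/12 among Kenneth, Isaac.
Kenneth is living and takes 1/12.
Isaac is living and takes 1/12.
Rose is living and takes 1/3.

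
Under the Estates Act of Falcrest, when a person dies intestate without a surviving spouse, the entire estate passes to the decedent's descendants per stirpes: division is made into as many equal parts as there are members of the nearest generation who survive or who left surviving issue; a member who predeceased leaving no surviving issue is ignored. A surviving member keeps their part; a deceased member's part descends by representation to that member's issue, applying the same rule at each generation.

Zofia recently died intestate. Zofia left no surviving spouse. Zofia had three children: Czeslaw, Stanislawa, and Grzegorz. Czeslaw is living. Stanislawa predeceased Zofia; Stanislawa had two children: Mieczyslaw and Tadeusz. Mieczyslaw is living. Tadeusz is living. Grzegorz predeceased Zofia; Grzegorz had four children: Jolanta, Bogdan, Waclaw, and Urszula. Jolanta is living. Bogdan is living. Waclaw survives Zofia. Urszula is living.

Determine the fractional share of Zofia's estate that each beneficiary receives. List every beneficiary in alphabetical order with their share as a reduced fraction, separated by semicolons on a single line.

Bogdan 1/12; Czeslaw 1/3; Jolanta 1/12; Mieczyslaw 1/6; Tadeusz 1/6; Urszula 1/12; Waclaw 1/12

There is no surviving spouse, so the entire estate passes to Zofia's descendants per stirpes.
The estate is divided into 3 equal shares of 1/3 among Czeslaw, Stanislawa, Grzegorz.
Czeslaw is living and takes 1/3.
Stanislawa predeceased; the 1/3 allotted to Stanislawa's branch passes to Stanislawa's issue by representation.
The 1/3 is divided into 2 equal shares of 1/6 among Mieczyslaw, Tadeusz.
Mieczyslaw is living and takes 1/6.
Tadeusz is living and takes 1/6.
Grzegorz predeceased; the 1/3 allotted to Grzegorz's branch passes to Grzegorz's issue by representation.
The 1/3 is divided into 4 equal shares of 1/12 among Jolanta, Bogdan, Waclaw, Urszula.
Jolanta is living and takes 1/12.
Bogdan is living and takes 1/12.
Waclaw is living and takes 1/12.
Urszula is living and takes 1/12.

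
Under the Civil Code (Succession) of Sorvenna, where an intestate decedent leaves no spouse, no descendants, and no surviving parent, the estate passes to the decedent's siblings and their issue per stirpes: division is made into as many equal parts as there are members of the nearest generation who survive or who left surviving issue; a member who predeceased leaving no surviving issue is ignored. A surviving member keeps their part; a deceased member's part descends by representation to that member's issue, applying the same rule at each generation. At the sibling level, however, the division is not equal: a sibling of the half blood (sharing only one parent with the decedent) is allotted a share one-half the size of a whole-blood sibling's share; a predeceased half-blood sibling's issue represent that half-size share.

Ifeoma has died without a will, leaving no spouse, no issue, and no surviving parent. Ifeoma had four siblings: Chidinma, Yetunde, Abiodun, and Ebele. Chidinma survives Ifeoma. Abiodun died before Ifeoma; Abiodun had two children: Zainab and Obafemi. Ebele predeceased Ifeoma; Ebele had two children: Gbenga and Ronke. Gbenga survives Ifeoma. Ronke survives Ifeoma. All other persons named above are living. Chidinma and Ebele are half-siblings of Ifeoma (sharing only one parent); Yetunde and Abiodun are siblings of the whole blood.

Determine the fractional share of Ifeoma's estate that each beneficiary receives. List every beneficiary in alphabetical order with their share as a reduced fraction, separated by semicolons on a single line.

No spouse, descendants, or parent survives, so the estate passes to Ifeoma's siblings per stirpes.
Half-blood siblings count for one-half the weight of whole-blood siblings at the initial division.
Dividing 1 in proportion to weights (total weight 3): Chidinma (weight 1/2) → 1/6; Yetunde (weight 1) → 1/3; Abiodun (weight 1) → 1/3; Ebele (weight 1/2) → 1/6.
Chidinma is living and takes 1/6.
Yetunde is living and takes 1/3.
Abiodun predeceased; the 1/3 allotted to Abiodun's branch passes to Abiodun's issue by representation.
The 1/3 is divided into 2 equal shares of 1/6 among Zainab, Obafemi.
Zainab is living and takes 1/6.
Obafemi is living and takes 1/6.
Ebele predeceased; the 1/6 allotted to Ebele's branch passes to Ebele's issue by representation.
The 1/6 is divided into 2 equal shares of 1/12 among Gbenga, Ronke.
Gbenga is living and takes 1/12.
Ronke is living and takes 1/12.

Chidinma 1/6; Gbenga 1/12; Obafemi 1/6; Ronke 1/12; Yetunde 1/3; Zainab 1/6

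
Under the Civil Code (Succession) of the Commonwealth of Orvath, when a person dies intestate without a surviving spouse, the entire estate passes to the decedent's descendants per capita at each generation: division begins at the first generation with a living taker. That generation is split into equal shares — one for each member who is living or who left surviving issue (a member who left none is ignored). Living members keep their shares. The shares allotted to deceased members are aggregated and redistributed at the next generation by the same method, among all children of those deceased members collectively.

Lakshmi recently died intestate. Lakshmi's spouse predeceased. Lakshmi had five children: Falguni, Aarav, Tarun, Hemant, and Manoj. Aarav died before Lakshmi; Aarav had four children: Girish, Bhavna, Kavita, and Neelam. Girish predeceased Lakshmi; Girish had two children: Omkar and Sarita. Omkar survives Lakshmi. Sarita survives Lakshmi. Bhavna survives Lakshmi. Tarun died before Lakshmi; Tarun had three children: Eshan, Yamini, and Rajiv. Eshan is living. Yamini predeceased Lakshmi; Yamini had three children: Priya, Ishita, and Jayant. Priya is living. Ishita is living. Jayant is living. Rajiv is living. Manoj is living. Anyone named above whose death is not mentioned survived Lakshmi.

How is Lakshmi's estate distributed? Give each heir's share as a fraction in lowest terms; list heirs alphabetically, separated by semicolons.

Bhavna 2/35; Eshan 2/35; Falguni 1/5; Hemant 1/5; Ishita 4/175; Jayant 4/175; Kavita 2/35; Manoj 1/5; Neelam 2/35; Omkar 4/175; Priya 4/175; Rajiv 2/35; Sarita 4/175

There is no surviving spouse, so the entire estate passes to Lakshmi's descendants per capita at each generation.
At generation 1 (Falguni, Aarav, Tarun, Hemant, Manoj) there are 5 shares of (1)/5 = 1/5 each.
Living: Falguni, Hemant, and Manoj — each takes 1/5.
Deceased: Aarav and Tarun. Their combined 2/5 is pooled and carried to generation 2.
At generation 2 (Girish, Bhavna, Kavita, Neelam, Eshan, Yamini, Rajiv) there are 7 shares of (2/5)/7 = 2/35 each.
Living: Bhavna, Kavita, Neelam, Eshan, and Rajiv — each takes 2/35.
Deceased: Girish and Yamini. Their combined 4/35 is pooled and carried to generation 3.
At generation 3 (Omkar, Sarita, Priya, Ishita, Jayant) there are 5 shares of (4/35)/5 = 4/175 each.
Living: Omkar, Sarita, Priya, Ishita, and Jayant — each takes 4/175.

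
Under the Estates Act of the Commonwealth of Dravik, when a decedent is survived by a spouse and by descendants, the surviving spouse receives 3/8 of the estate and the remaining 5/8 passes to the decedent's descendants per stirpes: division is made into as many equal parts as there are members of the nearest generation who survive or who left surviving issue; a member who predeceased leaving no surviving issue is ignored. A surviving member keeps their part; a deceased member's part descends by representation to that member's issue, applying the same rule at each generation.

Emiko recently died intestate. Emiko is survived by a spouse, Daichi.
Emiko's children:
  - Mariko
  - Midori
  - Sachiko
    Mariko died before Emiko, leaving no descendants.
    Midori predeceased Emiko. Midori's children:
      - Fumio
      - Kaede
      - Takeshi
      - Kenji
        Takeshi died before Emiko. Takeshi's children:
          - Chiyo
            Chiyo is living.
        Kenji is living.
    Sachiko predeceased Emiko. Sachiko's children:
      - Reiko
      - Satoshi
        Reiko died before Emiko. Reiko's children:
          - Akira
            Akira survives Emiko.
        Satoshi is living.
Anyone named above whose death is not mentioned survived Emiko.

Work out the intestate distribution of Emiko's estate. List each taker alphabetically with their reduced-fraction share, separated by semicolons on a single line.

Akira 5/32; Chiyo 5/64; Daichi 3/8; Fumio 5/64; Kaede 5/64; Kenji 5/64; Satoshi 5/32

Daichi, as surviving spouse, takes 3/8.
The remaining 5/8 passes to Emiko's descendants per stirpes.
Mariko left no surviving issue, so that branch lapses and is disregarded.
The 5/8 is divided into 2 equal shares of 5/16 among Midori, Sachiko.
Midori predeceased; the 5/16 allotted to Midori's branch passes to Midori's issue by representation.
The 5/16 is divided into 4 equal shares of 5/64 among Fumio, Kaede, Takeshi, Kenji.
Fumio is living and takes 5/64.
Kaede is living and takes 5/64.
Takeshi predeceased; the 5/64 allotted to Takeshi's branch passes to Takeshi's issue by representation.
Chiyo is the sole taker at this level and receives the full 5/64.
Kenji is living and takes 5/64.
Sachiko predeceased; the 5/16 allotted to Sachiko's branch passes to Sachiko's issue by representation.
The 5/16 is divided into 2 equal shares of 5/32 among Reiko, Satoshi.
Reiko predeceased; the 5/32 allotted to Reiko's branch passes to Reiko's issue by representation.
Akira is the sole taker at this level and receives the full 5/32.
Satoshi is living and takes 5/32.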